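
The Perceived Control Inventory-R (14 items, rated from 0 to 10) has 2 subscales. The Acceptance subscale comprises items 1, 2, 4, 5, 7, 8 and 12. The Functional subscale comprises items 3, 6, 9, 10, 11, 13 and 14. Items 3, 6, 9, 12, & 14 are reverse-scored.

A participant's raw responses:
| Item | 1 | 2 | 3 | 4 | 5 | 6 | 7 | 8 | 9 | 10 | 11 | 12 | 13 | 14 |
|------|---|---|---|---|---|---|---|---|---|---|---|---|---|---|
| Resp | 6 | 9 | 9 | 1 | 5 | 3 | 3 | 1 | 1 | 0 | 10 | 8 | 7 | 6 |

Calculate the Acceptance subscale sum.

Acceptance items: 1, 2, 4, 5, 7, 8, 12.
Of these, item 12 is reverse-scored; reversed = (0+10) − raw = 10 − raw.
  item 1: 6
  item 2: 9
  item 4: 1
  item 5: 5
  item 7: 3
  item 8: 1
  item 12: 10 − 8 = 2
Sum = 6 + 9 + 1 + 5 + 3 + 1 + 2 = 27

27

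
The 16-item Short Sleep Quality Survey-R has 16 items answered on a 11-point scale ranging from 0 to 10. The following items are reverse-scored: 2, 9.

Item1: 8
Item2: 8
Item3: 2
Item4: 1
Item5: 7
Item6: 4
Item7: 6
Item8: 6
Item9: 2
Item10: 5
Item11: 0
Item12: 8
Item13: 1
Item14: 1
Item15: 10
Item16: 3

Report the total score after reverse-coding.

72

Reverse-scored items use 10 − raw:
  item 2: 10 − 8 = 2
  item 9: 10 − 2 = 8
After reverse-coding: 8, 2, 2, 1, 7, 4, 6, 6, 8, 5, 0, 8, 1, 1, 10, 3
Total = 8 + 2 + 2 + 1 + 7 + 4 + 6 + 6 + 8 + 5 + 0 + 8 + 1 + 1 + 10 + 3 = 72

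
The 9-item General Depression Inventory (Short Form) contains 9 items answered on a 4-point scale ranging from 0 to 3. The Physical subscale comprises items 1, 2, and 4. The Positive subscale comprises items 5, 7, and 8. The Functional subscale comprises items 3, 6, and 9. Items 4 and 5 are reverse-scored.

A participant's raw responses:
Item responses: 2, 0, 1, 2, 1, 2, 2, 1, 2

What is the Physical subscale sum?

3

Physical items: 1, 2, 4.
Of these, item 4 is reverse-scored; on a 0–3 scale, reversed = 3 − raw.
  item 1: 2
  item 2: 0
  item 4: 3 − 2 = 1
Sum = 2 + 0 + 1 = 3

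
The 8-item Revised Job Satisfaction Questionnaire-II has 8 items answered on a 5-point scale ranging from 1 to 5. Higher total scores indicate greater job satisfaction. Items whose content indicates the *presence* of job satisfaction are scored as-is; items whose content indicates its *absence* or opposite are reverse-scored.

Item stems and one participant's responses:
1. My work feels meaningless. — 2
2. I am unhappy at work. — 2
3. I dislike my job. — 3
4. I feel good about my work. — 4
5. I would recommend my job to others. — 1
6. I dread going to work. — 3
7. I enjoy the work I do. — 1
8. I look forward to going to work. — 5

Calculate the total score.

25

Items 1, 2, 3, 6 describe the absence/opposite of job satisfaction → reverse-score.
reverse-coded value = 6 − response.
  item 1: 6 − 2 = 4
  item 2: 6 − 2 = 4
  item 3: 6 − 3 = 3
  item 4: 4
  item 5: 1
  item 6: 6 − 3 = 3
  item 7: 1
  item 8: 5
Total = 4 + 4 + 3 + 4 + 1 + 3 + 1 + 5 = 25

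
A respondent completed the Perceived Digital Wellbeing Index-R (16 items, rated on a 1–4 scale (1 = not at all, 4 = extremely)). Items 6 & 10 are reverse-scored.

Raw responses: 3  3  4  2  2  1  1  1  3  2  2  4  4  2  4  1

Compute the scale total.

43

Apply reverse scoring (on a 1–4 scale, reversed = 5 − raw):
  item 6: 5 − 1 = 4
  item 10: 5 − 2 = 3
After reverse-coding: 3, 3, 4, 2, 2, 4, 1, 1, 3, 3, 2, 4, 4, 2, 4, 1
Total = 3 + 3 + 4 + 2 + 2 + 4 + 1 + 1 + 3 + 3 + 2 + 4 + 4 + 2 + 4 + 1 = 43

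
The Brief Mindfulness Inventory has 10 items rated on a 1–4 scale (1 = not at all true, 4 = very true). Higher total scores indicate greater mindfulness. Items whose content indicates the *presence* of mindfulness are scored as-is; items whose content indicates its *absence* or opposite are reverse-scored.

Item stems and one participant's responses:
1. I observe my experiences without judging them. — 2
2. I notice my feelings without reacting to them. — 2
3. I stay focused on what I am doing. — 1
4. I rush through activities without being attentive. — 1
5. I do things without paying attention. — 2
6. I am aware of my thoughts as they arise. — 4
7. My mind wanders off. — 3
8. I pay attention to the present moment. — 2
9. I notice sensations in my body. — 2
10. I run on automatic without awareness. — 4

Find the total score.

23

Items 4, 5, 7, 10 describe the absence/opposite of mindfulness → reverse-score.
on a 1–4 scale, reversed = 5 − raw.
  item 1: 2
  item 2: 2
  item 3: 1
  item 4: 5 − 1 = 4
  item 5: 5 − 2 = 3
  item 6: 4
  item 7: 5 − 3 = 2
  item 8: 2
  item 9: 2
  item 10: 5 − 4 = 1
Total = 2 + 2 + 1 + 4 + 3 + 4 + 2 + 2 + 2 + 1 = 23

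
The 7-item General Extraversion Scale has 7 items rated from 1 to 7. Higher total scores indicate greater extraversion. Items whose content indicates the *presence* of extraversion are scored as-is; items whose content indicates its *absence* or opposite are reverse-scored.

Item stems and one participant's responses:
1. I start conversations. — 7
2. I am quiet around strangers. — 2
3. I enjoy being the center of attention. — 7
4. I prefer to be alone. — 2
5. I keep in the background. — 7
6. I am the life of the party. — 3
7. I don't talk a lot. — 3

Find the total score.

Items 2, 4, 5, 7 describe the absence/opposite of extraversion → reverse-score.
on a 1–7 scale, reversed = 8 − raw.
  item 1: 7
  item 2: 8 − 2 = 6
  item 3: 7
  item 4: 8 − 2 = 6
  item 5: 8 − 7 = 1
  item 6: 3
  item 7: 8 − 3 = 5
Total = 7 + 6 + 7 + 6 + 1 + 3 + 5 = 35

35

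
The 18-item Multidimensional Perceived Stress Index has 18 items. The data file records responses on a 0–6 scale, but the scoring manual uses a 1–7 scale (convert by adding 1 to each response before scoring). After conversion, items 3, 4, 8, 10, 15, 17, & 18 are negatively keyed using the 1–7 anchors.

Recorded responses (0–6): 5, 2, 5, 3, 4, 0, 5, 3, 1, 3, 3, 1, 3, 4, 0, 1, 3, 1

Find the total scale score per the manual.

71

Convert to 1–7: 6, 3, 6, 4, 5, 1, 6, 4, 2, 4, 4, 2, 4, 5, 1, 2, 4, 2
Reverse-coded (reversed = (1+7) − raw = 8 − raw):
  item 3: 8 − 6 = 2
  item 4: 8 − 4 = 4
  item 8: 8 − 4 = 4
  item 10: 8 − 4 = 4
  item 15: 8 − 1 = 7
  item 17: 8 − 4 = 4
  item 18: 8 − 2 = 6
Scored: 6, 3, 2, 4, 5, 1, 6, 4, 2, 4, 4, 2, 4, 5, 7, 2, 4, 6
Total = 71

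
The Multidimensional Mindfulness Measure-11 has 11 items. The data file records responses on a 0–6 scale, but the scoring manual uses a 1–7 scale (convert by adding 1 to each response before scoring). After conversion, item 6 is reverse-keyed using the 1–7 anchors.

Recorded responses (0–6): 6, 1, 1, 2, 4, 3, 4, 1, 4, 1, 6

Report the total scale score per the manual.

Convert to 1–7: 7, 2, 2, 3, 5, 4, 5, 2, 5, 2, 7
Reverse-coded (on a 1–7 scale, reversed = 8 − raw):
  item 6: 8 − 4 = 4
Scored: 7, 2, 2, 3, 5, 4, 5, 2, 5, 2, 7
Total = 44

44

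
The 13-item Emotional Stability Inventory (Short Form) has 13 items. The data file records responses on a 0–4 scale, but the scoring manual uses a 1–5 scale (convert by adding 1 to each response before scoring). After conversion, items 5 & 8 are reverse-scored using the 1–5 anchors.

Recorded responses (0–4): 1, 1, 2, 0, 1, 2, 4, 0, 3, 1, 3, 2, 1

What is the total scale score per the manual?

40

Convert to 1–5: 2, 2, 3, 1, 2, 3, 5, 1, 4, 2, 4, 3, 2
Reverse-coded (reversed = (1+5) − raw = 6 − raw):
  item 5: 6 − 2 = 4
  item 8: 6 − 1 = 5
Scored: 2, 2, 3, 1, 4, 3, 5, 5, 4, 2, 4, 3, 2
Total = 40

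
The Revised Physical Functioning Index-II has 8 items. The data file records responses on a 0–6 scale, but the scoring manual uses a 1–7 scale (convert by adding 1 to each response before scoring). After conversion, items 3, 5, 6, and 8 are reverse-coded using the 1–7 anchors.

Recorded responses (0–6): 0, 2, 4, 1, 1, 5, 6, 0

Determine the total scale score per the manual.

Convert to 1–7: 1, 3, 5, 2, 2, 6, 7, 1
Reverse-coded (on a 1–7 scale, reversed = 8 − raw):
  item 3: 8 − 5 = 3
  item 5: 8 − 2 = 6
  item 6: 8 − 6 = 2
  item 8: 8 − 1 = 7
Scored: 1, 3, 3, 2, 6, 2, 7, 7
Total = 31

31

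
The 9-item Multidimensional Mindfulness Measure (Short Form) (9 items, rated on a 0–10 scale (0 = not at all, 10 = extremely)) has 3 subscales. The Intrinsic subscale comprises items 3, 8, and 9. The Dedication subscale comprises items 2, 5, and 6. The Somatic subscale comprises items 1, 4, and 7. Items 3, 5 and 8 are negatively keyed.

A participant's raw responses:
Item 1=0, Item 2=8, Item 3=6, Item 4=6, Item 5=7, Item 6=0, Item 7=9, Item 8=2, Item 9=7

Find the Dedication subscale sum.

11

Dedication items: 2, 5, 6.
Of these, item 5 is negatively keyed; on a 0–10 scale, reversed = 10 − raw.
  item 2: 8
  item 5: 10 − 7 = 3
  item 6: 0
Sum = 8 + 3 + 0 = 11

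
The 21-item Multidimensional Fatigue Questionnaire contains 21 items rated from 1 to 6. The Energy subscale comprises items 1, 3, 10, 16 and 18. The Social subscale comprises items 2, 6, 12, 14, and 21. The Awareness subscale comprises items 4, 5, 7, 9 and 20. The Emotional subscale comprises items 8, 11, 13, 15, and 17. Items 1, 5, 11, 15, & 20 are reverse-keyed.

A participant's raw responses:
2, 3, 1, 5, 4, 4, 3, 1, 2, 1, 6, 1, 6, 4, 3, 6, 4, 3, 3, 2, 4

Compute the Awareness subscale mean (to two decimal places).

3.60

Awareness items: 4, 5, 7, 9, 20.
Of these, items 5 & 20 are reverse-keyed; on a 1–6 scale, reversed = 7 − raw.
  item 4: 5
  item 5: 7 − 4 = 3
  item 7: 3
  item 9: 2
  item 20: 7 − 2 = 5
Sum = 5 + 3 + 3 + 2 + 5 = 18
Mean = 18 / 5 = 3.60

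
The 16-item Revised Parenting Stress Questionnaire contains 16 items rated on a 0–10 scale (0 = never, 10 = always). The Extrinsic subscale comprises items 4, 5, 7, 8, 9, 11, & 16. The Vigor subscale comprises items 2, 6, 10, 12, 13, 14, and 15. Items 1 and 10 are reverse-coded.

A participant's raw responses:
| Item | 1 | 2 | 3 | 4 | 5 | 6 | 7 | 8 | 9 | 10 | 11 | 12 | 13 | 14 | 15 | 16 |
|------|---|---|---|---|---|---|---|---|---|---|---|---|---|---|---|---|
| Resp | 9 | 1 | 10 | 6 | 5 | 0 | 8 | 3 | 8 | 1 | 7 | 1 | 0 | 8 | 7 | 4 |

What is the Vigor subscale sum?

26

Vigor items: 2, 6, 10, 12, 13, 14, 15.
Of these, item 10 is reverse-coded; on a 0–10 scale, reversed = 10 − raw.
  item 2: 1
  item 6: 0
  item 10: 10 − 1 = 9
  item 12: 1
  item 13: 0
  item 14: 8
  item 15: 7
Sum = 1 + 0 + 9 + 1 + 0 + 8 + 7 = 26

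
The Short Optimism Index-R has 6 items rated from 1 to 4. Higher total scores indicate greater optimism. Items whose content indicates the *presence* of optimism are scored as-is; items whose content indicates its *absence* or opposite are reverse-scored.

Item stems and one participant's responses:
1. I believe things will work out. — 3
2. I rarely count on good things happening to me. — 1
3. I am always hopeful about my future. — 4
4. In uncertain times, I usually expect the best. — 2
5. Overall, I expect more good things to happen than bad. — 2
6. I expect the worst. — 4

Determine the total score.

Items 2, 6 describe the absence/opposite of optimism → reverse-score.
on a 1–4 scale, reversed = 5 − raw.
  item 1: 3
  item 2: 5 − 1 = 4
  item 3: 4
  item 4: 2
  item 5: 2
  item 6: 5 − 4 = 1
Total = 3 + 4 + 4 + 2 + 2 + 1 = 16

16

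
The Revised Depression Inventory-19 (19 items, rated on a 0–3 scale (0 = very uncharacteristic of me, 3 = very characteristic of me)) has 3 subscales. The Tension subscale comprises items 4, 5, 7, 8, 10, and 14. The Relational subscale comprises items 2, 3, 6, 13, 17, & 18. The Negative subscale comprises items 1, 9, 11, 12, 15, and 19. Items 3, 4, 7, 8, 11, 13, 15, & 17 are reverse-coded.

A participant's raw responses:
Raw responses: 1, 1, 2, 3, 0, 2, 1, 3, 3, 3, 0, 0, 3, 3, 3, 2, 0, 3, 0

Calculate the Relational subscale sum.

Relational items: 2, 3, 6, 13, 17, 18.
Of these, items 3, 13 and 17 are reverse-coded; reversed = (0+3) − raw = 3 − raw.
  item 2: 1
  item 3: 3 − 2 = 1
  item 6: 2
  item 13: 3 − 3 = 0
  item 17: 3 − 0 = 3
  item 18: 3
Sum = 1 + 1 + 2 + 0 + 3 + 3 = 10

10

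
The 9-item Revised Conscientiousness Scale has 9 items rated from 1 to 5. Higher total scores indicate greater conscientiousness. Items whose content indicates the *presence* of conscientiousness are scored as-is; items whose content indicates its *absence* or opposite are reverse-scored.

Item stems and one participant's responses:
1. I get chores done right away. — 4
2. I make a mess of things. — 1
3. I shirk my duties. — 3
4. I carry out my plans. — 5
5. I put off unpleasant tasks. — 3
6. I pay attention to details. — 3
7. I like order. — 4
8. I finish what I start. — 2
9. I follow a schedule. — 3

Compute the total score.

Items 2, 3, 5 describe the absence/opposite of conscientiousness → reverse-score.
on a 1–5 scale, reversed = 6 − raw.
  item 1: 4
  item 2: 6 − 1 = 5
  item 3: 6 − 3 = 3
  item 4: 5
  item 5: 6 − 3 = 3
  item 6: 3
  item 7: 4
  item 8: 2
  item 9: 3
Total = 4 + 5 + 3 + 5 + 3 + 3 + 4 + 2 + 3 = 32

32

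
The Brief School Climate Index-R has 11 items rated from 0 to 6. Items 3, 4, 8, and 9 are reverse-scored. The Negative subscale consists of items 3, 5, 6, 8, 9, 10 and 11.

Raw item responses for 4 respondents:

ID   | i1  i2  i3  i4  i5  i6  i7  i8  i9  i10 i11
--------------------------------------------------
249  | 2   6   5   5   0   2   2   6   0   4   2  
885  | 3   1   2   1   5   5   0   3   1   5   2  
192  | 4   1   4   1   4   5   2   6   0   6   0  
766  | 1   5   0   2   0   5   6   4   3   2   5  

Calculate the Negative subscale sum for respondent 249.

15

Respondent 249 raw: 2, 6, 5, 5, 0, 2, 2, 6, 0, 4, 2.
Negative items: 3, 5, 6, 8, 9, 10, 11.
Reverse-coded (reverse-coded value = 6 − response):
  item 3: 6 − 5 = 1
  item 5: 0
  item 6: 2
  item 8: 6 − 6 = 0
  item 9: 6 − 0 = 6
  item 10: 4
  item 11: 2
Sum = 1 + 0 + 2 + 0 + 6 + 4 + 2 = 15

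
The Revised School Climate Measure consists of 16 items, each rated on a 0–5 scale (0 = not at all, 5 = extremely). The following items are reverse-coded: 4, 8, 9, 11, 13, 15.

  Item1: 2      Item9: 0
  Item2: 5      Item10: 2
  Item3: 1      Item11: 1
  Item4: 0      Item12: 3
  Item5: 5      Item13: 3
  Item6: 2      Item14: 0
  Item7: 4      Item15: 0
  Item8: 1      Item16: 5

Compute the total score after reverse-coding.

54

Raw sum = 34. Reverse-coded items: 4, 8, 9, 11, 13, 15; their raw sum = 5.
Each reversal replaces raw with 5 − raw, changing the total by 5 − 2·raw per item.
Total = 34 + 6·5 − 2·5 = 34 + 30 − 10 = 54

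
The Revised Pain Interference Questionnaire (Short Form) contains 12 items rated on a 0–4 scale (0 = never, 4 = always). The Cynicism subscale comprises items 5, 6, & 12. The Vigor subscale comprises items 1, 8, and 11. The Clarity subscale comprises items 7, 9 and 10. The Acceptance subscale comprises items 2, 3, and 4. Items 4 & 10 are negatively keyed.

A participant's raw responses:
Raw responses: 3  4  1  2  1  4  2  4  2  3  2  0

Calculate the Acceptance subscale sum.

7

Acceptance items: 2, 3, 4.
Of these, item 4 is negatively keyed; reversed = (0+4) − raw = 4 − raw.
  item 2: 4
  item 3: 1
  item 4: 4 − 2 = 2
Sum = 4 + 1 + 2 = 7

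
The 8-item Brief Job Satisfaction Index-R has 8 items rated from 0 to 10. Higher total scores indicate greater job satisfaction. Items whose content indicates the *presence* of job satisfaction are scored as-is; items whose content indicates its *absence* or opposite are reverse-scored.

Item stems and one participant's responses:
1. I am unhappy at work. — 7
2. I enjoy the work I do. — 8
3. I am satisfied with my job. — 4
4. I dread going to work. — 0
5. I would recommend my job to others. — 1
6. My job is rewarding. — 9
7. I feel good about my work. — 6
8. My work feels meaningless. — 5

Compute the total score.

46

Items 1, 4, 8 describe the absence/opposite of job satisfaction → reverse-score.
reverse-coded value = 10 − response.
  item 1: 10 − 7 = 3
  item 2: 8
  item 3: 4
  item 4: 10 − 0 = 10
  item 5: 1
  item 6: 9
  item 7: 6
  item 8: 10 − 5 = 5
Total = 3 + 8 + 4 + 10 + 1 + 9 + 6 + 5 = 46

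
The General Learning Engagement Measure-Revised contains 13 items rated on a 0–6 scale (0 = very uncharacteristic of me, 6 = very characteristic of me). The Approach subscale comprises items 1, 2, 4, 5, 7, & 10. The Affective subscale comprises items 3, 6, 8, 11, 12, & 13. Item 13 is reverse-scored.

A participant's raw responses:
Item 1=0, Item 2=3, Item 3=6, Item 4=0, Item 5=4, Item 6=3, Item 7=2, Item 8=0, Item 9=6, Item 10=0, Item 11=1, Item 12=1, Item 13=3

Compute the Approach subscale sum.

9

Approach items: 1, 2, 4, 5, 7, 10.
  item 1: 0
  item 2: 3
  item 4: 0
  item 5: 4
  item 7: 2
  item 10: 0
Sum = 0 + 3 + 0 + 4 + 2 + 0 = 9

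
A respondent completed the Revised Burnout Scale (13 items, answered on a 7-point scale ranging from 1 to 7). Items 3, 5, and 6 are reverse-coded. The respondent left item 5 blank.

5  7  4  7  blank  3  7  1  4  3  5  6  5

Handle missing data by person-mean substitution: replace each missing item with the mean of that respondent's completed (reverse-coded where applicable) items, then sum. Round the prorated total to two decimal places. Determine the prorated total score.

Reverse-coded (reverse-coded value = 8 − response):
  item 3: 8 − 4 = 4
  item 6: 8 − 3 = 5
Completed scored items (12 of 13): 5, 7, 4, 7, 5, 7, 1, 4, 3, 5, 6, 5; sum = 59.
Person mean = 59 / 12 ≈ 4.9167
Prorated total = (59 / 12) × 13 = 63.92 (to 2 dp)

63.92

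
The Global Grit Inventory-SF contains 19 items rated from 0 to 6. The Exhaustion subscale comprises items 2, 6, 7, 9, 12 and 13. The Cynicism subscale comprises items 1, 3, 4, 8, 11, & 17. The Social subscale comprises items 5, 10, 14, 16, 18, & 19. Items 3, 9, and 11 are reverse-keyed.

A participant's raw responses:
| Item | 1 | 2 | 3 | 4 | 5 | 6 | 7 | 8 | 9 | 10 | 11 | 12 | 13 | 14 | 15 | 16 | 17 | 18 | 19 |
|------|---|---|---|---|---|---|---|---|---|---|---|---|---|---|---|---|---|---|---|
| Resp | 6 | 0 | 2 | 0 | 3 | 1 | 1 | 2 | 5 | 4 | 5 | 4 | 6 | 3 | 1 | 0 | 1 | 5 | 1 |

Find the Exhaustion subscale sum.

13

Exhaustion items: 2, 6, 7, 9, 12, 13.
Of these, item 9 is reverse-keyed; reversed = (0+6) − raw = 6 − raw.
  item 2: 0
  item 6: 1
  item 7: 1
  item 9: 6 − 5 = 1
  item 12: 4
  item 13: 6
Sum = 0 + 1 + 1 + 1 + 4 + 6 = 13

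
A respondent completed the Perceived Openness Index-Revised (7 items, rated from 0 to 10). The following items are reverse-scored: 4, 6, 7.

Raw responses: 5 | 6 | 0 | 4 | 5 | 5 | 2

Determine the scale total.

35

Raw sum = 27. Reverse-scored items: 4, 6, 7; their raw sum = 11.
Each reversal replaces raw with 10 − raw, changing the total by 10 − 2·raw per item.
Total = 27 + 3·10 − 2·11 = 27 + 30 − 22 = 35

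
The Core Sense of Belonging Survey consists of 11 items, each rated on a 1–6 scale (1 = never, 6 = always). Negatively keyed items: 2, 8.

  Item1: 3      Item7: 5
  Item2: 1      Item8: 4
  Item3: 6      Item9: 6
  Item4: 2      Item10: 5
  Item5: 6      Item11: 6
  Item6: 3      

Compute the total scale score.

Reversing items 2 & 8 with 7 − raw:
Total = 3 + (7−1) + 6 + 2 + 6 + 3 + 5 + (7−4) + 6 + 5 + 6
      = 3 + 6 + 6 + 2 + 6 + 3 + 5 + 3 + 6 + 5 + 6 = 51

51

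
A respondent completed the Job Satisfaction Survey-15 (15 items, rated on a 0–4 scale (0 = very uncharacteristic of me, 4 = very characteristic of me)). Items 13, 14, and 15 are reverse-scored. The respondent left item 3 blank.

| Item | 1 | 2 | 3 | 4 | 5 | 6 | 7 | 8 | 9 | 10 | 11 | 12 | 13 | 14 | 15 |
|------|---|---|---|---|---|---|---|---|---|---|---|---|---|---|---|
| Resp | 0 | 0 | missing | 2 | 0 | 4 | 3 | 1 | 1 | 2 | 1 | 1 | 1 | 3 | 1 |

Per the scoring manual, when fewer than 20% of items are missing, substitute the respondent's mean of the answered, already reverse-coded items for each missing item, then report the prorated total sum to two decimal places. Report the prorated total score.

Reverse-coded (on a 0–4 scale, reversed = 4 − raw):
  item 13: 4 − 1 = 3
  item 14: 4 − 3 = 1
  item 15: 4 − 1 = 3
Completed scored items (14 of 15): 0, 0, 2, 0, 4, 3, 1, 1, 2, 1, 1, 3, 1, 3; sum = 22.
Person mean = 22 / 14 ≈ 1.5714
Prorated total = (22 / 14) × 15 = 23.57 (to 2 dp)

23.57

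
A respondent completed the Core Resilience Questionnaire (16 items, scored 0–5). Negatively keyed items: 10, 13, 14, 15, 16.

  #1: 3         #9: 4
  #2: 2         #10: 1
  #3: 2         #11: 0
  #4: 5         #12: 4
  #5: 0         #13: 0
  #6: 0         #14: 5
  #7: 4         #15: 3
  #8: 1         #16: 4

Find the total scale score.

Reverse-coded items (on a 0–5 scale, reversed = 5 − raw):
  item 10: 5 − 1 = 4
  item 13: 5 − 0 = 5
  item 14: 5 − 5 = 0
  item 15: 5 − 3 = 2
  item 16: 5 − 4 = 1
Scored items: 3, 2, 2, 5, 0, 0, 4, 1, 4, 4, 0, 4, 5, 0, 2, 1
Total = 3 + 2 + 2 + 5 + 0 + 0 + 4 + 1 + 4 + 4 + 0 + 4 + 5 + 0 + 2 + 1 = 37

37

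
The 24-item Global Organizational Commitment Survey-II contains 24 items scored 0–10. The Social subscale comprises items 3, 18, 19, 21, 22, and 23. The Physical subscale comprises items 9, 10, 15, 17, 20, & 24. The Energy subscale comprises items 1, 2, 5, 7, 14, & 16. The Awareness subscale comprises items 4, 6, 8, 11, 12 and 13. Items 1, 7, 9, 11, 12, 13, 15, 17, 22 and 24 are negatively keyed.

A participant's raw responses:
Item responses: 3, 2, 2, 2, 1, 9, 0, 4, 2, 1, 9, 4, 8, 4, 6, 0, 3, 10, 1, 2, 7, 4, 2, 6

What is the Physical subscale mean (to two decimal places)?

Physical items: 9, 10, 15, 17, 20, 24.
Of these, items 9, 15, 17, & 24 are negatively keyed; reversed = (0+10) − raw = 10 − raw.
  item 9: 10 − 2 = 8
  item 10: 1
  item 15: 10 − 6 = 4
  item 17: 10 − 3 = 7
  item 20: 2
  item 24: 10 − 6 = 4
Sum = 8 + 1 + 4 + 7 + 2 + 4 = 26
Mean = 26 / 6 = 4.33

4.33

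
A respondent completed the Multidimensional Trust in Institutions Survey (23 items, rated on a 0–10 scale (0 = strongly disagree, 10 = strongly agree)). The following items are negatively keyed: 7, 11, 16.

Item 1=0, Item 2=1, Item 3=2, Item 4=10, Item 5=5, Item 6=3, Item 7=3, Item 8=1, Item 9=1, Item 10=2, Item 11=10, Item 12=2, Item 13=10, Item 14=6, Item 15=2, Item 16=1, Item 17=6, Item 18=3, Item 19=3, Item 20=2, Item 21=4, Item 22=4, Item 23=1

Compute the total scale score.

Apply reverse scoring (on a 0–10 scale, reversed = 10 − raw):
  item 7: 10 − 3 = 7
  item 11: 10 − 10 = 0
  item 16: 10 − 1 = 9
Scored items: 0, 1, 2, 10, 5, 3, 7, 1, 1, 2, 0, 2, 10, 6, 2, 9, 6, 3, 3, 2, 4, 4, 1
Total = 0 + 1 + 2 + 10 + 5 + 3 + 7 + 1 + 1 + 2 + 0 + 2 + 10 + 6 + 2 + 9 + 6 + 3 + 3 + 2 + 4 + 4 + 1 = 84

84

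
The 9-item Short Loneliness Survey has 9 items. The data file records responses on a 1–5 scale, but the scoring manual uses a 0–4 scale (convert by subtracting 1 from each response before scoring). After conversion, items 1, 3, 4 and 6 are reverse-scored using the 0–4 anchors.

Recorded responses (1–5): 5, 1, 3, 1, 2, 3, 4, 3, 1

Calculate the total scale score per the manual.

Convert to 0–4: 4, 0, 2, 0, 1, 2, 3, 2, 0
Reverse-coded (on a 0–4 scale, reversed = 4 − raw):
  item 1: 4 − 4 = 0
  item 3: 4 − 2 = 2
  item 4: 4 − 0 = 4
  item 6: 4 − 2 = 2
Scored: 0, 0, 2, 4, 1, 2, 3, 2, 0
Total = 14

14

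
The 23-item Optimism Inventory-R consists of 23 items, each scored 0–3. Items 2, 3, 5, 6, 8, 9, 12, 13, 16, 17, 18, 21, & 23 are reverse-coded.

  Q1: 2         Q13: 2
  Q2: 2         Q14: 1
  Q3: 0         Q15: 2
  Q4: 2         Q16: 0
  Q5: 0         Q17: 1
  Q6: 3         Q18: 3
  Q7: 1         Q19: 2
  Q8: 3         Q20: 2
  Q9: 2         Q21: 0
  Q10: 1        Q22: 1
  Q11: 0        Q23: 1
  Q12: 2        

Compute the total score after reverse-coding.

34

Reversing items 2, 3, 5, 6, 8, 9, 12, 13, 16, 17, 18, 21, and 23 with 3 − raw:
Total = 2 + (3−2) + (3−0) + 2 + (3−0) + (3−3) + 1 + (3−3) + (3−2) + 1 + 0 + (3−2) + (3−2) + 1 + 2 + (3−0) + (3−1) + (3−3) + 2 + 2 + (3−0) + 1 + (3−1)
      = 2 + 1 + 3 + 2 + 3 + 0 + 1 + 0 + 1 + 1 + 0 + 1 + 1 + 1 + 2 + 3 + 2 + 0 + 2 + 2 + 3 + 1 + 2 = 34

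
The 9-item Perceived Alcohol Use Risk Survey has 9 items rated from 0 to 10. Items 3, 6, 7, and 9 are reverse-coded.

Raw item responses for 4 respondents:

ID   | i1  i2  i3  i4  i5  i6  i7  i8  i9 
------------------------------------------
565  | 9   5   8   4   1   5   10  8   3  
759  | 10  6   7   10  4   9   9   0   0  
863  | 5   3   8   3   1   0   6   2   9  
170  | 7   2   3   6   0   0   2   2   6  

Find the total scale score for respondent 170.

46

Respondent 170 raw: 7, 2, 3, 6, 0, 0, 2, 2, 6.
Reverse-coded (reverse-coded value = 10 − response):
  item 1: 7
  item 2: 2
  item 3: 10 − 3 = 7
  item 4: 6
  item 5: 0
  item 6: 10 − 0 = 10
  item 7: 10 − 2 = 8
  item 8: 2
  item 9: 10 − 6 = 4
Sum = 7 + 2 + 7 + 6 + 0 + 10 + 8 + 2 + 4 = 46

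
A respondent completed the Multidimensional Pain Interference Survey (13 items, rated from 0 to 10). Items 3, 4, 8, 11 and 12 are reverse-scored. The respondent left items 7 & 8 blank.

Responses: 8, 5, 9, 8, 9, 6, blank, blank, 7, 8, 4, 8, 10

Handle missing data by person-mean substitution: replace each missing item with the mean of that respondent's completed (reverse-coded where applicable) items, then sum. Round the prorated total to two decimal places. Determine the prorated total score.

Reverse-coded (reverse-coded value = 10 − response):
  item 3: 10 − 9 = 1
  item 4: 10 − 8 = 2
  item 11: 10 − 4 = 6
  item 12: 10 − 8 = 2
Completed scored items (11 of 13): 8, 5, 1, 2, 9, 6, 7, 8, 6, 2, 10; sum = 64.
Person mean = 64 / 11 ≈ 5.8182
Prorated total = (64 / 11) × 13 = 75.64 (to 2 dp)

75.64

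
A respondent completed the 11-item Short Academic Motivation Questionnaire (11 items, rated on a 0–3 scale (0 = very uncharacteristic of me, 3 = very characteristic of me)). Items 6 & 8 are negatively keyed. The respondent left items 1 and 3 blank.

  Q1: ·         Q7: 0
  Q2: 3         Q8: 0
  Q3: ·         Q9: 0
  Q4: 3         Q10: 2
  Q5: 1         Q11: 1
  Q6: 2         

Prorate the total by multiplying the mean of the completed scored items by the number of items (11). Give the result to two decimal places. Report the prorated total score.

17.11

Reverse-coded (reverse-coded value = 3 − response):
  item 6: 3 − 2 = 1
  item 8: 3 − 0 = 3
Completed scored items (9 of 11): 3, 3, 1, 1, 0, 3, 0, 2, 1; sum = 14.
Person mean = 14 / 9 ≈ 1.5556
Prorated total = (14 / 9) × 11 = 17.11 (to 2 dp)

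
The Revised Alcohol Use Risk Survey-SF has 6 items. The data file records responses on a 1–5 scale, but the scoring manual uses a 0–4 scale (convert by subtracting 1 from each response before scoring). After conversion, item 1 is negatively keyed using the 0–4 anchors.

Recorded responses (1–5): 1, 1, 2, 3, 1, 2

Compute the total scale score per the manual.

Convert to 0–4: 0, 0, 1, 2, 0, 1
Reverse-coded (reverse-coded value = 4 − response):
  item 1: 4 − 0 = 4
Scored: 4, 0, 1, 2, 0, 1
Total = 8

8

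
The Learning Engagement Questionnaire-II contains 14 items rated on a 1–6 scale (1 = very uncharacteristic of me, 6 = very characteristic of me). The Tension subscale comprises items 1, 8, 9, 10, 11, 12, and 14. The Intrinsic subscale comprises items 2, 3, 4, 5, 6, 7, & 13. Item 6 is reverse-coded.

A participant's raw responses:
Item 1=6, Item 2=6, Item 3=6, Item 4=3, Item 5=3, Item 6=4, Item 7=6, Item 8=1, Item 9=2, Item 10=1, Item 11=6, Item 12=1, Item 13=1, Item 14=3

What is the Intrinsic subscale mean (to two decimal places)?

Intrinsic items: 2, 3, 4, 5, 6, 7, 13.
Of these, item 6 is reverse-coded; reverse-coded value = 7 − response.
  item 2: 6
  item 3: 6
  item 4: 3
  item 5: 3
  item 6: 7 − 4 = 3
  item 7: 6
  item 13: 1
Sum = 6 + 6 + 3 + 3 + 3 + 6 + 1 = 28
Mean = 28 / 7 = 4.00

4.00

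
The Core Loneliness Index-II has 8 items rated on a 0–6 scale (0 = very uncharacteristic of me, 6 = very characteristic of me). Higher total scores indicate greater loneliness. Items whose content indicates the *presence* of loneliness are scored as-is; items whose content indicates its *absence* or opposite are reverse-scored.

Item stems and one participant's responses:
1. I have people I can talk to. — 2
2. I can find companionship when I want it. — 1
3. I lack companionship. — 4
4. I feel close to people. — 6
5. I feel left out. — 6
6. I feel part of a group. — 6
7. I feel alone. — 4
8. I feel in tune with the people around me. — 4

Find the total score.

Items 1, 2, 4, 6, 8 describe the absence/opposite of loneliness → reverse-score.
reversed = (0+6) − raw = 6 − raw.
  item 1: 6 − 2 = 4
  item 2: 6 − 1 = 5
  item 3: 4
  item 4: 6 − 6 = 0
  item 5: 6
  item 6: 6 − 6 = 0
  item 7: 4
  item 8: 6 − 4 = 2
Total = 4 + 5 + 4 + 0 + 6 + 0 + 4 + 2 = 25

25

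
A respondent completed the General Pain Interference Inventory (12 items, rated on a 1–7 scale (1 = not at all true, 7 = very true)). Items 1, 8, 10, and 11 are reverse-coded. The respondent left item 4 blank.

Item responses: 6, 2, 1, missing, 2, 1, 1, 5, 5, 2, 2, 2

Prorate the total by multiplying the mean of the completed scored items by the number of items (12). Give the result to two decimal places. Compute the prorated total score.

Reverse-coded (reverse-coded value = 8 − response):
  item 1: 8 − 6 = 2
  item 8: 8 − 5 = 3
  item 10: 8 − 2 = 6
  item 11: 8 − 2 = 6
Completed scored items (11 of 12): 2, 2, 1, 2, 1, 1, 3, 5, 6, 6, 2; sum = 31.
Person mean = 31 / 11 ≈ 2.8182
Prorated total = (31 / 11) × 12 = 33.82 (to 2 dp)

33.82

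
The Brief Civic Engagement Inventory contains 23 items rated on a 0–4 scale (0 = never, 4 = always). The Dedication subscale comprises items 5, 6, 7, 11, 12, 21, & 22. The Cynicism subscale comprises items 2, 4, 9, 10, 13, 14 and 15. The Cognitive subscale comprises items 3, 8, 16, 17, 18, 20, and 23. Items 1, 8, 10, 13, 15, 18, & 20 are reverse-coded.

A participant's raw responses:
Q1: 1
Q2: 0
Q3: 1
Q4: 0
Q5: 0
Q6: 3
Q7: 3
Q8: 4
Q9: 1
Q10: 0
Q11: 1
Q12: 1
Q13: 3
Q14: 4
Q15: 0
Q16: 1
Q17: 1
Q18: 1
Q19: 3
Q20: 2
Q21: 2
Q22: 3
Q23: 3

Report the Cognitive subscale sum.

Cognitive items: 3, 8, 16, 17, 18, 20, 23.
Of these, items 8, 18, & 20 are reverse-coded; reverse-coded value = 4 − response.
  item 3: 1
  item 8: 4 − 4 = 0
  item 16: 1
  item 17: 1
  item 18: 4 − 1 = 3
  item 20: 4 − 2 = 2
  item 23: 3
Sum = 1 + 0 + 1 + 1 + 3 + 2 + 3 = 11

11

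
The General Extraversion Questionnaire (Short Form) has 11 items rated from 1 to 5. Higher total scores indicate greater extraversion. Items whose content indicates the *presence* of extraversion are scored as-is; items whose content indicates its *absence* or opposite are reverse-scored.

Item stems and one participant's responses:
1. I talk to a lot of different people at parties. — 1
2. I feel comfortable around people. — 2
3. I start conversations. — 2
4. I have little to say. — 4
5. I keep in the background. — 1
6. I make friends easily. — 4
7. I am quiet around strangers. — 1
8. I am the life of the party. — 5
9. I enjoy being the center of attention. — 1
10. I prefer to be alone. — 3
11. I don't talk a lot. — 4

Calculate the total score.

Items 4, 5, 7, 10, 11 describe the absence/opposite of extraversion → reverse-score.
on a 1–5 scale, reversed = 6 − raw.
  item 1: 1
  item 2: 2
  item 3: 2
  item 4: 6 − 4 = 2
  item 5: 6 − 1 = 5
  item 6: 4
  item 7: 6 − 1 = 5
  item 8: 5
  item 9: 1
  item 10: 6 − 3 = 3
  item 11: 6 − 4 = 2
Total = 1 + 2 + 2 + 2 + 5 + 4 + 5 + 5 + 1 + 3 + 2 = 32

32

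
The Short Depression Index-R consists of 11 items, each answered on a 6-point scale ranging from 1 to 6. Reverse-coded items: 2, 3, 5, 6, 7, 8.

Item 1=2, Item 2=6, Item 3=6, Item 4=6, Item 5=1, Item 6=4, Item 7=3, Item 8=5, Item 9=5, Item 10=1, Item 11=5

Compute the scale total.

36

Reversing items 2, 3, 5, 6, 7, and 8 with 7 − raw:
Total = 2 + (7−6) + (7−6) + 6 + (7−1) + (7−4) + (7−3) + (7−5) + 5 + 1 + 5
      = 2 + 1 + 1 + 6 + 6 + 3 + 4 + 2 + 5 + 1 + 5 = 36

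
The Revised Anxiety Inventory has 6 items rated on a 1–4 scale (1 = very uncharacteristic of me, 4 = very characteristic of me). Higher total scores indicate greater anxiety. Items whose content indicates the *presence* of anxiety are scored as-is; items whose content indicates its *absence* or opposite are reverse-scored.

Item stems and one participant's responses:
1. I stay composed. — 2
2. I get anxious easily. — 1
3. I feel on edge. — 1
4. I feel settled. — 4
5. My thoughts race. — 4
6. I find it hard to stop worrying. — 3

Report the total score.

13

Items 1, 4 describe the absence/opposite of anxiety → reverse-score.
reversed = (1+4) − raw = 5 − raw.
  item 1: 5 − 2 = 3
  item 2: 1
  item 3: 1
  item 4: 5 − 4 = 1
  item 5: 4
  item 6: 3
Total = 3 + 1 + 1 + 1 + 4 + 3 = 13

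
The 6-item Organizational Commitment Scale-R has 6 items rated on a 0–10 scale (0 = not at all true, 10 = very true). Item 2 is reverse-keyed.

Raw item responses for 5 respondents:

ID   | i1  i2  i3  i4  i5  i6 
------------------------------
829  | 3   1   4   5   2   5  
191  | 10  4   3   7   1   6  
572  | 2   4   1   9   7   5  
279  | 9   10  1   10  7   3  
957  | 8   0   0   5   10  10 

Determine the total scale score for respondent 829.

Respondent 829 raw: 3, 1, 4, 5, 2, 5.
Reverse-coded (on a 0–10 scale, reversed = 10 − raw):
  item 1: 3
  item 2: 10 − 1 = 9
  item 3: 4
  item 4: 5
  item 5: 2
  item 6: 5
Sum = 3 + 9 + 4 + 5 + 2 + 5 = 28

28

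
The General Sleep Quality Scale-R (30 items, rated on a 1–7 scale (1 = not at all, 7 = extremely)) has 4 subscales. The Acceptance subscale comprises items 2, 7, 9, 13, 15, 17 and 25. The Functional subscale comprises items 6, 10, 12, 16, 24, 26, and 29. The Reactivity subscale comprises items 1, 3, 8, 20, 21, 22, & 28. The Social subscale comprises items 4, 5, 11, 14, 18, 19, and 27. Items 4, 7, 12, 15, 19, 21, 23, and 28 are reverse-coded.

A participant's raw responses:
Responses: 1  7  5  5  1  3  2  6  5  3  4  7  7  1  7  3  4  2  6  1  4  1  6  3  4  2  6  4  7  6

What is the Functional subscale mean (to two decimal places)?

Functional items: 6, 10, 12, 16, 24, 26, 29.
Of these, item 12 is reverse-coded; reversed = (1+7) − raw = 8 − raw.
  item 6: 3
  item 10: 3
  item 12: 8 − 7 = 1
  item 16: 3
  item 24: 3
  item 26: 2
  item 29: 7
Sum = 3 + 3 + 1 + 3 + 3 + 2 + 7 = 22
Mean = 22 / 7 = 3.14

3.14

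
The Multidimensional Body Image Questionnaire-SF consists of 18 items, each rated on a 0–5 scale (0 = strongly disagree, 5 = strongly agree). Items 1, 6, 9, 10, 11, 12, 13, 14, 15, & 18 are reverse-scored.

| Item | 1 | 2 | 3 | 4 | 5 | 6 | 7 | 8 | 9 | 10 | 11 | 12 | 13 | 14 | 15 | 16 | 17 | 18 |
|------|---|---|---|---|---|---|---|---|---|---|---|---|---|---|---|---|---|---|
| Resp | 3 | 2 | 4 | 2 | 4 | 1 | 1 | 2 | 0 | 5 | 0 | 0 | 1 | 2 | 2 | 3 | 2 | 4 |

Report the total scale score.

52

Reversing items 1, 6, 9, 10, 11, 12, 13, 14, 15, and 18 with 5 − raw:
Total = (5−3) + 2 + 4 + 2 + 4 + (5−1) + 1 + 2 + (5−0) + (5−5) + (5−0) + (5−0) + (5−1) + (5−2) + (5−2) + 3 + 2 + (5−4)
      = 2 + 2 + 4 + 2 + 4 + 4 + 1 + 2 + 5 + 0 + 5 + 5 + 4 + 3 + 3 + 3 + 2 + 1 = 52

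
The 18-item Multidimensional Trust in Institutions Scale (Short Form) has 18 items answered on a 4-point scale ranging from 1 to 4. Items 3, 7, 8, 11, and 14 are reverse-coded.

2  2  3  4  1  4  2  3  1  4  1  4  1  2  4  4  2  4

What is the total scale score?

51

Raw sum = 48. Reverse-coded items: 3, 7, 8, 11, 14; their raw sum = 11.
Each reversal replaces raw with 5 − raw, changing the total by 5 − 2·raw per item.
Total = 48 + 5·5 − 2·11 = 48 + 25 − 22 = 51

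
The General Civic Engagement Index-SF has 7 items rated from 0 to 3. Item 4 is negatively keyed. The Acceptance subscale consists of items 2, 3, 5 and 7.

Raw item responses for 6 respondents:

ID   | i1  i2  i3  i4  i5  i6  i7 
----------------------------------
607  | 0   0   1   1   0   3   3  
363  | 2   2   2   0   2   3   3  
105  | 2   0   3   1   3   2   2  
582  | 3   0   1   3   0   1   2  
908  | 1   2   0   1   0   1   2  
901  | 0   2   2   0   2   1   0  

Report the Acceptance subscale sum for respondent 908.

Respondent 908 raw: 1, 2, 0, 1, 0, 1, 2.
Acceptance items: 2, 3, 5, 7.
Reverse-coded (reverse-coded value = 3 − response):
  item 2: 2
  item 3: 0
  item 5: 0
  item 7: 2
Sum = 2 + 0 + 0 + 2 = 4

4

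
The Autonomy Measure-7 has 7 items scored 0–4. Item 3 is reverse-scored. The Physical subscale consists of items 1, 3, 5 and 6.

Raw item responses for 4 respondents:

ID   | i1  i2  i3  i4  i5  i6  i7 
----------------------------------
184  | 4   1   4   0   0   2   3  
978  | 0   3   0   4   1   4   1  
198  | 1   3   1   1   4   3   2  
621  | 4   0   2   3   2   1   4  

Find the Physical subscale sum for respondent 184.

Respondent 184 raw: 4, 1, 4, 0, 0, 2, 3.
Physical items: 1, 3, 5, 6.
Reverse-coded (reverse-coded value = 4 − response):
  item 1: 4
  item 3: 4 − 4 = 0
  item 5: 0
  item 6: 2
Sum = 4 + 0 + 0 + 2 = 6

6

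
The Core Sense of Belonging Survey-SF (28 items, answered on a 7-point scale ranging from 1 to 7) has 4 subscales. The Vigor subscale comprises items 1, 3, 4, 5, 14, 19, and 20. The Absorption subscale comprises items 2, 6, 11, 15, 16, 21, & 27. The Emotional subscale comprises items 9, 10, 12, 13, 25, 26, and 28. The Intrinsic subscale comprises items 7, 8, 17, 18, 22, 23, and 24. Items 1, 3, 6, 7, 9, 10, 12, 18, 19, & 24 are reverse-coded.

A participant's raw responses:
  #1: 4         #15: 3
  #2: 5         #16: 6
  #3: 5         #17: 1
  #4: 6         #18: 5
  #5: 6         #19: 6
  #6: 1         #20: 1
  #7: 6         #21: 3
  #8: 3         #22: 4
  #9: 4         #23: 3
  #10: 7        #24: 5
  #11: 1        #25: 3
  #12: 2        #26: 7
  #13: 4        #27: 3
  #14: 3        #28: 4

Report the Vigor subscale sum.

Vigor items: 1, 3, 4, 5, 14, 19, 20.
Of these, items 1, 3 and 19 are reverse-coded; reverse-coded value = 8 − response.
  item 1: 8 − 4 = 4
  item 3: 8 − 5 = 3
  item 4: 6
  item 5: 6
  item 14: 3
  item 19: 8 − 6 = 2
  item 20: 1
Sum = 4 + 3 + 6 + 6 + 3 + 2 + 1 = 25

25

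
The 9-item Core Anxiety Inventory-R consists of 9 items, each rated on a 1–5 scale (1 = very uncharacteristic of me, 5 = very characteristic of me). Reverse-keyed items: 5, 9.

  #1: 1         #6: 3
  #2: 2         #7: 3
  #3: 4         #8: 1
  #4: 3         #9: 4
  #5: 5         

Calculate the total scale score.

20

Reversing items 5 and 9 with 6 − raw:
Total = 1 + 2 + 4 + 3 + (6−5) + 3 + 3 + 1 + (6−4)
      = 1 + 2 + 4 + 3 + 1 + 3 + 3 + 1 + 2 = 20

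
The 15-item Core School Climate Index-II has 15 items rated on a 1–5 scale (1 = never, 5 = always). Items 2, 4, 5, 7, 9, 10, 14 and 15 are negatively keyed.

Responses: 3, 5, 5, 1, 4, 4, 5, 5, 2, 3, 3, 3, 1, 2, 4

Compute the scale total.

46

Reverse-coded items (on a 1–5 scale, reversed = 6 − raw):
  item 2: 6 − 5 = 1
  item 4: 6 − 1 = 5
  item 5: 6 − 4 = 2
  item 7: 6 − 5 = 1
  item 9: 6 − 2 = 4
  item 10: 6 − 3 = 3
  item 14: 6 − 2 = 4
  item 15: 6 − 4 = 2
Scored responses: 3, 1, 5, 5, 2, 4, 1, 5, 4, 3, 3, 3, 1, 4, 2
Total = 3 + 1 + 5 + 5 + 2 + 4 + 1 + 5 + 4 + 3 + 3 + 3 + 1 + 4 + 2 = 46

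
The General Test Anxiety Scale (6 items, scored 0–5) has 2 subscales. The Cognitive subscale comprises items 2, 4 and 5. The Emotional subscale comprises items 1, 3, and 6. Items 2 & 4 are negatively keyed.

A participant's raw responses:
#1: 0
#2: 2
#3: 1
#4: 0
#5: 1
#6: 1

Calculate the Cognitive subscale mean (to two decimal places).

3.00

Cognitive items: 2, 4, 5.
Of these, items 2 and 4 are negatively keyed; reversed = (0+5) − raw = 5 − raw.
  item 2: 5 − 2 = 3
  item 4: 5 − 0 = 5
  item 5: 1
Sum = 3 + 5 + 1 = 9
Mean = 9 / 3 = 3.00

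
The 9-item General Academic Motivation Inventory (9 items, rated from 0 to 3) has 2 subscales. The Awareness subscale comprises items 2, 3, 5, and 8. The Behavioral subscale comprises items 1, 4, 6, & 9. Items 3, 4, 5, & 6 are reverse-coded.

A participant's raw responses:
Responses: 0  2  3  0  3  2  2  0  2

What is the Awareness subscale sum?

Awareness items: 2, 3, 5, 8.
Of these, items 3 & 5 are reverse-coded; reversed = (0+3) − raw = 3 − raw.
  item 2: 2
  item 3: 3 − 3 = 0
  item 5: 3 − 3 = 0
  item 8: 0
Sum = 2 + 0 + 0 + 0 = 2

2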